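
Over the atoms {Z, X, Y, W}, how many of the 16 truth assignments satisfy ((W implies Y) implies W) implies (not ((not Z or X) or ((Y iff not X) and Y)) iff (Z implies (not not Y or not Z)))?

Initial set: {(((W implies Y) implies W) implies (not ((not Z or X) or ((Y iff not X) and Y)) iff (Z implies (not not Y or not Z))))}.
(((W implies Y) implies W) implies (not ((not Z or X) or ((Y iff not X) and Y)) iff (Z implies (not not Y or not Z)))): β-rule — branch into not ((W implies Y) implies W)  //  (not ((not Z or X) or ((Y iff not X) and Y)) iff (Z implies (not not Y or not Z))).
  branch 1 (add not ((W implies Y) implies W)):
    not ((W implies Y) implies W): α-rule — add (W implies Y), not W.
    (W implies Y): β-rule — branch into not W  //  Y.
      branch 1.1 (add not W):
        ○ open, literals {W=false}.
      branch 1.2 (add Y):
        ○ open, literals {W=false, Y=true}.
  branch 2 (add (not ((not Z or X) or ((Y iff not X) and Y)) iff (Z implies (not not Y or not Z)))):
    (not ((not Z or X) or ((Y iff not X) and Y)) iff (Z implies (not not Y or not Z))): β-rule — branch into not ((not Z or X) or ((Y iff not X) and Y)), (Z implies (not not Y or not Z))  //  not not ((not Z or X) or ((Y iff not X) and Y)), not (Z implies (not not Y or not Z)).
      branch 2.1 (add not ((not Z or X) or ((Y iff not X) and Y)), (Z implies (not not Y or not Z))):
        not ((not Z or X) or ((Y iff not X) and Y)): α-rule — add not (not Z or X), not ((Y iff not X) and Y).
        not (not Z or X): α-rule — add not not Z, not X.
        (Z implies (not not Y or not Z)): β-rule — branch into not Z  //  (not not Y or not Z).
          branch 2.1.1 (add not Z):
            × closes — contains both Z and not Z.
          branch 2.1.2 (add (not not Y or not Z)):
            not ((Y iff not X) and Y): β-rule — branch into not (Y iff not X)  //  not Y.
              branch 2.1.2.1 (add not (Y iff not X)):
                (not not Y or not Z): β-rule — branch into not not Y  //  not Z.
                  branch 2.1.2.1.1 (add not not Y):
                    not not Y: drop double negation, giving Y.
                    not (Y iff not X): β-rule — branch into Y, not not X  //  not Y, not X.
                      branch 2.1.2.1.1.1 (add Y, not not X):
                        × closes — contains both X and not X.
                      branch 2.1.2.1.1.2 (add not Y, not X):
                        × closes — contains both Y and not Y.
                  branch 2.1.2.1.2 (add not Z):
                    × closes — contains both Z and not Z.
              branch 2.1.2.2 (add not Y):
                (not not Y or not Z): β-rule — branch into not not Y  //  not Z.
                  branch 2.1.2.2.1 (add not not Y):
                    not not Y: drop double negation, giving Y.
                    × closes — contains both Y and not Y.
                  branch 2.1.2.2.2 (add not Z):
                    × closes — contains both Z and not Z.
      branch 2.2 (add not not ((not Z or X) or ((Y iff not X) and Y)), not (Z implies (not not Y or not Z))):
        not (Z implies (not not Y or not Z)): α-rule — add Z, not (not not Y or not Z).
        not (not not Y or not Z): α-rule — add not not not Y, not not Z.
        not not not Y: drop double negation, giving not Y.
        not not ((not Z or X) or ((Y iff not X) and Y)): β-rule — branch into (not Z or X)  //  ((Y iff not X) and Y).
          branch 2.2.1 (add (not Z or X)):
            (not Z or X): β-rule — branch into not Z  //  X.
              branch 2.2.1.1 (add not Z):
                × closes — contains both Z and not Z.
              branch 2.2.1.2 (add X):
                ○ open, literals {X=true, Y=false, Z=true}.
          branch 2.2.2 (add ((Y iff not X) and Y)):
            ((Y iff not X) and Y): α-rule — add (Y iff not X), Y.
            × closes — contains both Y and not Y.
8 branches closed, 3 open.
Each open branch fixes some atoms; the unmentioned ones are free. Counting distinct full assignments: branch {W=false} (Z, X, Y) contributes 8 new; branch {W=false, Y=true} (Z, X) contributes 0 new; branch {X=true, Y=false, Z=true} (W) contributes 1 new. Total: 9.

9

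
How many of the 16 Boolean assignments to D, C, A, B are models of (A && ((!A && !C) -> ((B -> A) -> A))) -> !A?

8

Initial set: {T ((A && ((!A && !C) -> ((B -> A) -> A))) -> !A)}.
T ((A && ((!A && !C) -> ((B -> A) -> A))) -> !A): β-rule — branch into F (A && ((!A && !C) -> ((B -> A) -> A)))  //  T !A.
  branch 1 (add F (A && ((!A && !C) -> ((B -> A) -> A)))):
    F (A && ((!A && !C) -> ((B -> A) -> A))): β-rule — branch into F A  //  F ((!A && !C) -> ((B -> A) -> A)).
      branch 1.1 (add F A):
        ○ open, literals {A=0}.
      branch 1.2 (add F ((!A && !C) -> ((B -> A) -> A))):
        F ((!A && !C) -> ((B -> A) -> A)): α-rule — add T (!A && !C), F ((B -> A) -> A).
        T (!A && !C): α-rule — add T !A, T !C.
        F ((B -> A) -> A): α-rule — add T (B -> A), F A.
        T (B -> A): β-rule — branch into F B  //  T A.
          branch 1.2.1 (add F B):
            ○ open, literals {A=0, B=0, C=0}.
          branch 1.2.2 (add T A):
            × closes — contains both A and !A.
  branch 2 (add T !A):
    ○ open, literals {A=0}.
1 branch closed, 3 open.
Each open branch fixes some atoms; the unmentioned ones are free. Counting distinct full assignments: branch {A=0} (D, C, B) contributes 8 new; branch {A=0, B=0, C=0} (D) contributes 0 new; branch {A=0} (D, C, B) contributes 0 new. Total: 8.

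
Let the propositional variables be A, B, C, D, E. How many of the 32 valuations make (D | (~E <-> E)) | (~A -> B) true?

Initial set: {((D | (~E <-> E)) | (~A -> B))}.
((D | (~E <-> E)) | (~A -> B)): β-rule — branch into (D | (~E <-> E))  //  (~A -> B).
  branch 1 (add (D | (~E <-> E))):
    (D | (~E <-> E)): β-rule — branch into D  //  (~E <-> E).
      branch 1.1 (add D):
        ○ open, literals {D=1}.
      branch 1.2 (add (~E <-> E)):
        (~E <-> E): β-rule — branch into ~E, E  //  ~~E, ~E.
          branch 1.2.1 (add ~E, E):
            × closes — contains both E and ~E.
          branch 1.2.2 (add ~~E, ~E):
            × closes — contains both E and ~E.
  branch 2 (add (~A -> B)):
    (~A -> B): β-rule — branch into ~~A  //  B.
      branch 2.1 (add ~~A):
        ○ open, literals {A=1}.
      branch 2.2 (add B):
        ○ open, literals {B=1}.
2 branches closed, 3 open.
Each open branch fixes some atoms; the unmentioned ones are free. Counting distinct full assignments: branch {D=1} (A, B, C, E) contributes 16 new; branch {A=1} (B, C, D, E) contributes 8 new; branch {B=1} (A, C, D, E) contributes 4 new. Total: 28.

28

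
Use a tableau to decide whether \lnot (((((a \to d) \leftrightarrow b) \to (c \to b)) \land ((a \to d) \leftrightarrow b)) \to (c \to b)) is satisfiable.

Unsatisfiable

Initial set: {T \lnot (((((a \to d) \leftrightarrow b) \to (c \to b)) \land ((a \to d) \leftrightarrow b)) \to (c \to b))}.
T \lnot (((((a \to d) \leftrightarrow b) \to (c \to b)) \land ((a \to d) \leftrightarrow b)) \to (c \to b)): α-rule — add T ((((a \to d) \leftrightarrow b) \to (c \to b)) \land ((a \to d) \leftrightarrow b)), F (c \to b).
T ((((a \to d) \leftrightarrow b) \to (c \to b)) \land ((a \to d) \leftrightarrow b)): α-rule — add T (((a \to d) \leftrightarrow b) \to (c \to b)), T ((a \to d) \leftrightarrow b).
F (c \to b): α-rule — add T c, F b.
T (((a \to d) \leftrightarrow b) \to (c \to b)): β-rule — branch into F ((a \to d) \leftrightarrow b)  //  T (c \to b).
  branch 1 (add F ((a \to d) \leftrightarrow b)):
    T ((a \to d) \leftrightarrow b): β-rule — branch into T (a \to d), T b  //  F (a \to d), F b.
      branch 1.1 (add T (a \to d), T b):
        × closes — contains both b and \lnot b.
      branch 1.2 (add F (a \to d), F b):
        F (a \to d): α-rule — add T a, F d.
        F ((a \to d) \leftrightarrow b): β-rule — branch into T (a \to d), F b  //  F (a \to d), T b.
          branch 1.2.1 (add T (a \to d), F b):
            T (a \to d): β-rule — branch into F a  //  T d.
              branch 1.2.1.1 (add F a):
                × closes — contains both a and \lnot a.
              branch 1.2.1.2 (add T d):
                × closes — contains both d and \lnot d.
          branch 1.2.2 (add F (a \to d), T b):
            × closes — contains both b and \lnot b.
  branch 2 (add T (c \to b)):
    T ((a \to d) \leftrightarrow b): β-rule — branch into T (a \to d), T b  //  F (a \to d), F b.
      branch 2.1 (add T (a \to d), T b):
        × closes — contains both b and \lnot b.
      branch 2.2 (add F (a \to d), F b):
        F (a \to d): α-rule — add T a, F d.
        T (c \to b): β-rule — branch into F c  //  T b.
          branch 2.2.1 (add F c):
            × closes — contains both c and \lnot c.
          branch 2.2.2 (add T b):
            × closes — contains both b and \lnot b.
All 7 branches close.
Every branch closed; the formula is unsatisfiable.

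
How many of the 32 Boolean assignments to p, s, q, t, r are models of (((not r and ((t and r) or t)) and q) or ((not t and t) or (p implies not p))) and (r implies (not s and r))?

Initial set: {((((not r and ((t and r) or t)) and q) or ((not t and t) or (p implies not p))) and (r implies (not s and r)))}.
((((not r and ((t and r) or t)) and q) or ((not t and t) or (p implies not p))) and (r implies (not s and r))): α-rule — add (((not r and ((t and r) or t)) and q) or ((not t and t) or (p implies not p))), (r implies (not s and r)).
(((not r and ((t and r) or t)) and q) or ((not t and t) or (p implies not p))): β-rule — branch into ((not r and ((t and r) or t)) and q)  //  ((not t and t) or (p implies not p)).
  branch 1 (add ((not r and ((t and r) or t)) and q)):
    ((not r and ((t and r) or t)) and q): α-rule — add (not r and ((t and r) or t)), q.
    (not r and ((t and r) or t)): α-rule — add not r, ((t and r) or t).
    (r implies (not s and r)): β-rule — branch into not r  //  (not s and r).
      branch 1.1 (add not r):
        ((t and r) or t): β-rule — branch into (t and r)  //  t.
          branch 1.1.1 (add (t and r)):
            (t and r): α-rule — add t, r.
            × closes — contains both r and not r.
          branch 1.1.2 (add t):
            ○ open, literals {q=T, r=F, t=T}.
      branch 1.2 (add (not s and r)):
        (not s and r): α-rule — add not s, r.
        × closes — contains both r and not r.
  branch 2 (add ((not t and t) or (p implies not p))):
    (r implies (not s and r)): β-rule — branch into not r  //  (not s and r).
      branch 2.1 (add not r):
        ((not t and t) or (p implies not p)): β-rule — branch into (not t and t)  //  (p implies not p).
          branch 2.1.1 (add (not t and t)):
            (not t and t): α-rule — add not t, t.
            × closes — contains both t and not t.
          branch 2.1.2 (add (p implies not p)):
            (p implies not p): β-rule — branch into not p  //  not p.
              branch 2.1.2.1 (add not p):
                ○ open, literals {p=F, r=F}.
              branch 2.1.2.2 (add not p):
                ○ open, literals {p=F, r=F}.
      branch 2.2 (add (not s and r)):
        (not s and r): α-rule — add not s, r.
        ((not t and t) or (p implies not p)): β-rule — branch into (not t and t)  //  (p implies not p).
          branch 2.2.1 (add (not t and t)):
            (not t and t): α-rule — add not t, t.
            × closes — contains both t and not t.
          branch 2.2.2 (add (p implies not p)):
            (p implies not p): β-rule — branch into not p  //  not p.
              branch 2.2.2.1 (add not p):
                ○ open, literals {p=F, r=T, s=F}.
              branch 2.2.2.2 (add not p):
                ○ open, literals {p=F, r=T, s=F}.
4 branches closed, 5 open.
Each open branch fixes some atoms; the unmentioned ones are free. Counting distinct full assignments: branch {q=T, r=F, t=T} (p, s) contributes 4 new; branch {p=F, r=F} (s, q, t) contributes 6 new; branch {p=F, r=F} (s, q, t) contributes 0 new; branch {p=F, r=T, s=F} (q, t) contributes 4 new; branch {p=F, r=T, s=F} (q, t) contributes 0 new. Total: 14.

14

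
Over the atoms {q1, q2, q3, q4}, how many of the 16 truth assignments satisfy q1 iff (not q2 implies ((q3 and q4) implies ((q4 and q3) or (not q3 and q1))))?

8

Initial set: {(q1 iff (not q2 implies ((q3 and q4) implies ((q4 and q3) or (not q3 and q1)))))}.
(q1 iff (not q2 implies ((q3 and q4) implies ((q4 and q3) or (not q3 and q1))))): β-rule — branch into q1, (not q2 implies ((q3 and q4) implies ((q4 and q3) or (not q3 and q1))))  //  not q1, not (not q2 implies ((q3 and q4) implies ((q4 and q3) or (not q3 and q1)))).
  branch 1 (add q1, (not q2 implies ((q3 and q4) implies ((q4 and q3) or (not q3 and q1))))):
    (not q2 implies ((q3 and q4) implies ((q4 and q3) or (not q3 and q1)))): β-rule — branch into not not q2  //  ((q3 and q4) implies ((q4 and q3) or (not q3 and q1))).
      branch 1.1 (add not not q2):
        ○ open, literals {q1=T, q2=T}.
      branch 1.2 (add ((q3 and q4) implies ((q4 and q3) or (not q3 and q1)))):
        ((q3 and q4) implies ((q4 and q3) or (not q3 and q1))): β-rule — branch into not (q3 and q4)  //  ((q4 and q3) or (not q3 and q1)).
          branch 1.2.1 (add not (q3 and q4)):
            not (q3 and q4): β-rule — branch into not q3  //  not q4.
              branch 1.2.1.1 (add not q3):
                ○ open, literals {q1=T, q3=F}.
              branch 1.2.1.2 (add not q4):
                ○ open, literals {q1=T, q4=F}.
          branch 1.2.2 (add ((q4 and q3) or (not q3 and q1))):
            ((q4 and q3) or (not q3 and q1)): β-rule — branch into (q4 and q3)  //  (not q3 and q1).
              branch 1.2.2.1 (add (q4 and q3)):
                (q4 and q3): α-rule — add q4, q3.
                ○ open, literals {q1=T, q3=T, q4=T}.
              branch 1.2.2.2 (add (not q3 and q1)):
                (not q3 and q1): α-rule — add not q3, q1.
                ○ open, literals {q1=T, q3=F}.
  branch 2 (add not q1, not (not q2 implies ((q3 and q4) implies ((q4 and q3) or (not q3 and q1))))):
    not (not q2 implies ((q3 and q4) implies ((q4 and q3) or (not q3 and q1)))): α-rule — add not q2, not ((q3 and q4) implies ((q4 and q3) or (not q3 and q1))).
    not ((q3 and q4) implies ((q4 and q3) or (not q3 and q1))): α-rule — add (q3 and q4), not ((q4 and q3) or (not q3 and q1)).
    (q3 and q4): α-rule — add q3, q4.
    not ((q4 and q3) or (not q3 and q1)): α-rule — add not (q4 and q3), not (not q3 and q1).
    not (q4 and q3): β-rule — branch into not q4  //  not q3.
      branch 2.1 (add not q4):
        × closes — contains both q4 and not q4.
      branch 2.2 (add not q3):
        × closes — contains both q3 and not q3.
2 branches closed, 5 open.
Each open branch fixes some atoms; the unmentioned ones are free. Counting distinct full assignments: branch {q1=T, q2=T} (q3, q4) contributes 4 new; branch {q1=T, q3=F} (q2, q4) contributes 2 new; branch {q1=T, q4=F} (q2, q3) contributes 1 new; branch {q1=T, q3=T, q4=T} (q2) contributes 1 new; branch {q1=T, q3=F} (q2, q4) contributes 0 new. Total: 8.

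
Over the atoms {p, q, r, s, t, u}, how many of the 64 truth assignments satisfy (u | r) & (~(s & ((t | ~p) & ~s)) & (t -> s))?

36

Initial set: {T ((u | r) & (~(s & ((t | ~p) & ~s)) & (t -> s)))}.
T ((u | r) & (~(s & ((t | ~p) & ~s)) & (t -> s))): α-rule — add T (u | r), T (~(s & ((t | ~p) & ~s)) & (t -> s)).
T (~(s & ((t | ~p) & ~s)) & (t -> s)): α-rule — add T ~(s & ((t | ~p) & ~s)), T (t -> s).
T (u | r): β-rule — branch into T u  //  T r.
  branch 1 (add T u):
    T ~(s & ((t | ~p) & ~s)): β-rule — branch into F s  //  F ((t | ~p) & ~s).
      branch 1.1 (add F s):
        T (t -> s): β-rule — branch into F t  //  T s.
          branch 1.1.1 (add F t):
            ○ open, literals {s=F, t=F, u=T}.
          branch 1.1.2 (add T s):
            × closes — contains both s and ~s.
      branch 1.2 (add F ((t | ~p) & ~s)):
        T (t -> s): β-rule — branch into F t  //  T s.
          branch 1.2.1 (add F t):
            F ((t | ~p) & ~s): β-rule — branch into F (t | ~p)  //  F ~s.
              branch 1.2.1.1 (add F (t | ~p)):
                F (t | ~p): α-rule — add F t, F ~p.
                ○ open, literals {p=T, t=F, u=T}.
              branch 1.2.1.2 (add F ~s):
                ○ open, literals {s=T, t=F, u=T}.
          branch 1.2.2 (add T s):
            F ((t | ~p) & ~s): β-rule — branch into F (t | ~p)  //  F ~s.
              branch 1.2.2.1 (add F (t | ~p)):
                F (t | ~p): α-rule — add F t, F ~p.
                ○ open, literals {p=T, s=T, t=F, u=T}.
              branch 1.2.2.2 (add F ~s):
                ○ open, literals {s=T, u=T}.
  branch 2 (add T r):
    T ~(s & ((t | ~p) & ~s)): β-rule — branch into F s  //  F ((t | ~p) & ~s).
      branch 2.1 (add F s):
        T (t -> s): β-rule — branch into F t  //  T s.
          branch 2.1.1 (add F t):
            ○ open, literals {r=T, s=F, t=F}.
          branch 2.1.2 (add T s):
            × closes — contains both s and ~s.
      branch 2.2 (add F ((t | ~p) & ~s)):
        T (t -> s): β-rule — branch into F t  //  T s.
          branch 2.2.1 (add F t):
            F ((t | ~p) & ~s): β-rule — branch into F (t | ~p)  //  F ~s.
              branch 2.2.1.1 (add F (t | ~p)):
                F (t | ~p): α-rule — add F t, F ~p.
                ○ open, literals {p=T, r=T, t=F}.
              branch 2.2.1.2 (add F ~s):
                ○ open, literals {r=T, s=T, t=F}.
          branch 2.2.2 (add T s):
            F ((t | ~p) & ~s): β-rule — branch into F (t | ~p)  //  F ~s.
              branch 2.2.2.1 (add F (t | ~p)):
                F (t | ~p): α-rule — add F t, F ~p.
                ○ open, literals {p=T, r=T, s=T, t=F}.
              branch 2.2.2.2 (add F ~s):
                ○ open, literals {r=T, s=T}.
2 branches closed, 10 open.
Each open branch fixes some atoms; the unmentioned ones are free. Counting distinct full assignments: branch {s=F, t=F, u=T} (p, q, r) contributes 8 new; branch {p=T, t=F, u=T} (q, r, s) contributes 4 new; branch {s=T, t=F, u=T} (p, q, r) contributes 4 new; branch {p=T, s=T, t=F, u=T} (q, r) contributes 0 new; branch {s=T, u=T} (p, q, r, t) contributes 8 new; branch {r=T, s=F, t=F} (p, q, u) contributes 4 new; branch {p=T, r=T, t=F} (q, s, u) contributes 2 new; branch {r=T, s=T, t=F} (p, q, u) contributes 2 new; branch {p=T, r=T, s=T, t=F} (q, u) contributes 0 new; branch {r=T, s=T} (p, q, t, u) contributes 4 new. Total: 36.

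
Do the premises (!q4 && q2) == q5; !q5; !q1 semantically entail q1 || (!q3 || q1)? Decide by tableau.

No

Initial set: {((!q4 && q2) == q5); !q5; !q1; !(q1 || (!q3 || q1))}.
!(q1 || (!q3 || q1)): α-rule — add !q1, !(!q3 || q1).
!(!q3 || q1): α-rule — add !!q3, !q1.
((!q4 && q2) == q5): β-rule — branch into (!q4 && q2), q5  //  !(!q4 && q2), !q5.
  branch 1 (add (!q4 && q2), q5):
    × closes — contains both q5 and !q5.
  branch 2 (add !(!q4 && q2), !q5):
    !(!q4 && q2): β-rule — branch into !!q4  //  !q2.
      branch 2.1 (add !!q4):
        ○ open, literals {q1=false, q3=true, q4=true, q5=false}.
      branch 2.2 (add !q2):
        ○ open, literals {q1=false, q2=false, q3=true, q5=false}.
1 branch closed, 2 open.
An open branch gives a countermodel: q1=false, q3=true, q4=true, q5=false (unmentioned atoms arbitrary); the premises hold there but the conclusion fails.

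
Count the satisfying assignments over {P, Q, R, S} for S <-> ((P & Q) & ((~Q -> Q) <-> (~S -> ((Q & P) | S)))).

Initial set: {(S <-> ((P & Q) & ((~Q -> Q) <-> (~S -> ((Q & P) | S)))))}.
(S <-> ((P & Q) & ((~Q -> Q) <-> (~S -> ((Q & P) | S))))): β-rule — branch into S, ((P & Q) & ((~Q -> Q) <-> (~S -> ((Q & P) | S))))  //  ~S, ~((P & Q) & ((~Q -> Q) <-> (~S -> ((Q & P) | S)))).
  branch 1 (add S, ((P & Q) & ((~Q -> Q) <-> (~S -> ((Q & P) | S))))):
    ((P & Q) & ((~Q -> Q) <-> (~S -> ((Q & P) | S)))): α-rule — add (P & Q), ((~Q -> Q) <-> (~S -> ((Q & P) | S))).
    (P & Q): α-rule — add P, Q.
    ((~Q -> Q) <-> (~S -> ((Q & P) | S))): β-rule — branch into (~Q -> Q), (~S -> ((Q & P) | S))  //  ~(~Q -> Q), ~(~S -> ((Q & P) | S)).
      branch 1.1 (add (~Q -> Q), (~S -> ((Q & P) | S))):
        (~Q -> Q): β-rule — branch into ~~Q  //  Q.
          branch 1.1.1 (add ~~Q):
            (~S -> ((Q & P) | S)): β-rule — branch into ~~S  //  ((Q & P) | S).
              branch 1.1.1.1 (add ~~S):
                ○ open, literals {P=1, Q=1, S=1}.
              branch 1.1.1.2 (add ((Q & P) | S)):
                ((Q & P) | S): β-rule — branch into (Q & P)  //  S.
                  branch 1.1.1.2.1 (add (Q & P)):
                    (Q & P): α-rule — add Q, P.
                    ○ open, literals {P=1, Q=1, S=1}.
                  branch 1.1.1.2.2 (add S):
                    ○ open, literals {P=1, Q=1, S=1}.
          branch 1.1.2 (add Q):
            (~S -> ((Q & P) | S)): β-rule — branch into ~~S  //  ((Q & P) | S).
              branch 1.1.2.1 (add ~~S):
                ○ open, literals {P=1, Q=1, S=1}.
              branch 1.1.2.2 (add ((Q & P) | S)):
                ((Q & P) | S): β-rule — branch into (Q & P)  //  S.
                  branch 1.1.2.2.1 (add (Q & P)):
                    (Q & P): α-rule — add Q, P.
                    ○ open, literals {P=1, Q=1, S=1}.
                  branch 1.1.2.2.2 (add S):
                    ○ open, literals {P=1, Q=1, S=1}.
      branch 1.2 (add ~(~Q -> Q), ~(~S -> ((Q & P) | S))):
        ~(~Q -> Q): α-rule — add ~Q, ~Q.
        × closes — contains both Q and ~Q.
  branch 2 (add ~S, ~((P & Q) & ((~Q -> Q) <-> (~S -> ((Q & P) | S))))):
    ~((P & Q) & ((~Q -> Q) <-> (~S -> ((Q & P) | S)))): β-rule — branch into ~(P & Q)  //  ~((~Q -> Q) <-> (~S -> ((Q & P) | S))).
      branch 2.1 (add ~(P & Q)):
        ~(P & Q): β-rule — branch into ~P  //  ~Q.
          branch 2.1.1 (add ~P):
            ○ open, literals {P=0, S=0}.
          branch 2.1.2 (add ~Q):
            ○ open, literals {Q=0, S=0}.
      branch 2.2 (add ~((~Q -> Q) <-> (~S -> ((Q & P) | S)))):
        ~((~Q -> Q) <-> (~S -> ((Q & P) | S))): β-rule — branch into (~Q -> Q), ~(~S -> ((Q & P) | S))  //  ~(~Q -> Q), (~S -> ((Q & P) | S)).
          branch 2.2.1 (add (~Q -> Q), ~(~S -> ((Q & P) | S))):
            ~(~S -> ((Q & P) | S)): α-rule — add ~S, ~((Q & P) | S).
            ~((Q & P) | S): α-rule — add ~(Q & P), ~S.
            (~Q -> Q): β-rule — branch into ~~Q  //  Q.
              branch 2.2.1.1 (add ~~Q):
                ~(Q & P): β-rule — branch into ~Q  //  ~P.
                  branch 2.2.1.1.1 (add ~Q):
                    × closes — contains both Q and ~Q.
                  branch 2.2.1.1.2 (add ~P):
                    ○ open, literals {P=0, Q=1, S=0}.
              branch 2.2.1.2 (add Q):
                ~(Q & P): β-rule — branch into ~Q  //  ~P.
                  branch 2.2.1.2.1 (add ~Q):
                    × closes — contains both Q and ~Q.
                  branch 2.2.1.2.2 (add ~P):
                    ○ open, literals {P=0, Q=1, S=0}.
          branch 2.2.2 (add ~(~Q -> Q), (~S -> ((Q & P) | S))):
            ~(~Q -> Q): α-rule — add ~Q, ~Q.
            (~S -> ((Q & P) | S)): β-rule — branch into ~~S  //  ((Q & P) | S).
              branch 2.2.2.1 (add ~~S):
                × closes — contains both S and ~S.
              branch 2.2.2.2 (add ((Q & P) | S)):
                ((Q & P) | S): β-rule — branch into (Q & P)  //  S.
                  branch 2.2.2.2.1 (add (Q & P)):
                    (Q & P): α-rule — add Q, P.
                    × closes — contains both Q and ~Q.
                  branch 2.2.2.2.2 (add S):
                    × closes — contains both S and ~S.
6 branches closed, 10 open.
Each open branch fixes some atoms; the unmentioned ones are free. Counting distinct full assignments: branch {P=1, Q=1, S=1} (R) contributes 2 new; branch {P=1, Q=1, S=1} (R) contributes 0 new; branch {P=1, Q=1, S=1} (R) contributes 0 new; branch {P=1, Q=1, S=1} (R) contributes 0 new; branch {P=1, Q=1, S=1} (R) contributes 0 new; branch {P=1, Q=1, S=1} (R) contributes 0 new; branch {P=0, S=0} (Q, R) contributes 4 new; branch {Q=0, S=0} (P, R) contributes 2 new; branch {P=0, Q=1, S=0} (R) contributes 0 new; branch {P=0, Q=1, S=0} (R) contributes 0 new. Total: 8.

8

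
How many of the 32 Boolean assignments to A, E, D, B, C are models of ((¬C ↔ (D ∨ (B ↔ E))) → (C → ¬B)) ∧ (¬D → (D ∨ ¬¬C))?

Initial set: {T (((¬C ↔ (D ∨ (B ↔ E))) → (C → ¬B)) ∧ (¬D → (D ∨ ¬¬C)))}.
T (((¬C ↔ (D ∨ (B ↔ E))) → (C → ¬B)) ∧ (¬D → (D ∨ ¬¬C))): α-rule — add T ((¬C ↔ (D ∨ (B ↔ E))) → (C → ¬B)), T (¬D → (D ∨ ¬¬C)).
T ((¬C ↔ (D ∨ (B ↔ E))) → (C → ¬B)): β-rule — branch into F (¬C ↔ (D ∨ (B ↔ E)))  //  T (C → ¬B).
  branch 1 (add F (¬C ↔ (D ∨ (B ↔ E)))):
    T (¬D → (D ∨ ¬¬C)): β-rule — branch into F ¬D  //  T (D ∨ ¬¬C).
      branch 1.1 (add F ¬D):
        F (¬C ↔ (D ∨ (B ↔ E))): β-rule — branch into T ¬C, F (D ∨ (B ↔ E))  //  F ¬C, T (D ∨ (B ↔ E)).
          branch 1.1.1 (add T ¬C, F (D ∨ (B ↔ E))):
            F (D ∨ (B ↔ E)): α-rule — add F D, F (B ↔ E).
            × closes — contains both D and ¬D.
          branch 1.1.2 (add F ¬C, T (D ∨ (B ↔ E))):
            T (D ∨ (B ↔ E)): β-rule — branch into T D  //  T (B ↔ E).
              branch 1.1.2.1 (add T D):
                ○ open, literals {C=1, D=1}.
              branch 1.1.2.2 (add T (B ↔ E)):
                T (B ↔ E): β-rule — branch into T B, T E  //  F B, F E.
                  branch 1.1.2.2.1 (add T B, T E):
                    ○ open, literals {B=1, C=1, D=1, E=1}.
                  branch 1.1.2.2.2 (add F B, F E):
                    ○ open, literals {B=0, C=1, D=1, E=0}.
      branch 1.2 (add T (D ∨ ¬¬C)):
        F (¬C ↔ (D ∨ (B ↔ E))): β-rule — branch into T ¬C, F (D ∨ (B ↔ E))  //  F ¬C, T (D ∨ (B ↔ E)).
          branch 1.2.1 (add T ¬C, F (D ∨ (B ↔ E))):
            F (D ∨ (B ↔ E)): α-rule — add F D, F (B ↔ E).
            T (D ∨ ¬¬C): β-rule — branch into T D  //  T ¬¬C.
              branch 1.2.1.1 (add T D):
                × closes — contains both D and ¬D.
              branch 1.2.1.2 (add T ¬¬C):
                T ¬¬C: drop double negation, giving T C.
                × closes — contains both C and ¬C.
          branch 1.2.2 (add F ¬C, T (D ∨ (B ↔ E))):
            T (D ∨ ¬¬C): β-rule — branch into T D  //  T ¬¬C.
              branch 1.2.2.1 (add T D):
                T (D ∨ (B ↔ E)): β-rule — branch into T D  //  T (B ↔ E).
                  branch 1.2.2.1.1 (add T D):
                    ○ open, literals {C=1, D=1}.
                  branch 1.2.2.1.2 (add T (B ↔ E)):
                    T (B ↔ E): β-rule — branch into T B, T E  //  F B, F E.
                      branch 1.2.2.1.2.1 (add T B, T E):
                        ○ open, literals {B=1, C=1, D=1, E=1}.
                      branch 1.2.2.1.2.2 (add F B, F E):
                        ○ open, literals {B=0, C=1, D=1, E=0}.
              branch 1.2.2.2 (add T ¬¬C):
                T ¬¬C: drop double negation, giving T C.
                T (D ∨ (B ↔ E)): β-rule — branch into T D  //  T (B ↔ E).
                  branch 1.2.2.2.1 (add T D):
                    ○ open, literals {C=1, D=1}.
                  branch 1.2.2.2.2 (add T (B ↔ E)):
                    T (B ↔ E): β-rule — branch into T B, T E  //  F B, F E.
                      branch 1.2.2.2.2.1 (add T B, T E):
                        ○ open, literals {B=1, C=1, E=1}.
                      branch 1.2.2.2.2.2 (add F B, F E):
                        ○ open, literals {B=0, C=1, E=0}.
  branch 2 (add T (C → ¬B)):
    T (¬D → (D ∨ ¬¬C)): β-rule — branch into F ¬D  //  T (D ∨ ¬¬C).
      branch 2.1 (add F ¬D):
        T (C → ¬B): β-rule — branch into F C  //  T ¬B.
          branch 2.1.1 (add F C):
            ○ open, literals {C=0, D=1}.
          branch 2.1.2 (add T ¬B):
            ○ open, literals {B=0, D=1}.
      branch 2.2 (add T (D ∨ ¬¬C)):
        T (C → ¬B): β-rule — branch into F C  //  T ¬B.
          branch 2.2.1 (add F C):
            T (D ∨ ¬¬C): β-rule — branch into T D  //  T ¬¬C.
              branch 2.2.1.1 (add T D):
                ○ open, literals {C=0, D=1}.
              branch 2.2.1.2 (add T ¬¬C):
                T ¬¬C: drop double negation, giving T C.
                × closes — contains both C and ¬C.
          branch 2.2.2 (add T ¬B):
            T (D ∨ ¬¬C): β-rule — branch into T D  //  T ¬¬C.
              branch 2.2.2.1 (add T D):
                ○ open, literals {B=0, D=1}.
              branch 2.2.2.2 (add T ¬¬C):
                T ¬¬C: drop double negation, giving T C.
                ○ open, literals {B=0, C=1}.
4 branches closed, 14 open.
Each open branch fixes some atoms; the unmentioned ones are free. Counting distinct full assignments: branch {C=1, D=1} (A, E, B) contributes 8 new; branch {B=1, C=1, D=1, E=1} (A) contributes 0 new; branch {B=0, C=1, D=1, E=0} (A) contributes 0 new; branch {C=1, D=1} (A, E, B) contributes 0 new; branch {B=1, C=1, D=1, E=1} (A) contributes 0 new; branch {B=0, C=1, D=1, E=0} (A) contributes 0 new; branch {C=1, D=1} (A, E, B) contributes 0 new; branch {B=1, C=1, E=1} (A, D) contributes 2 new; branch {B=0, C=1, E=0} (A, D) contributes 2 new; branch {C=0, D=1} (A, E, B) contributes 8 new; branch {B=0, D=1} (A, E, C) contributes 0 new; branch {C=0, D=1} (A, E, B) contributes 0 new; branch {B=0, D=1} (A, E, C) contributes 0 new; branch {B=0, C=1} (A, E, D) contributes 2 new. Total: 22.

22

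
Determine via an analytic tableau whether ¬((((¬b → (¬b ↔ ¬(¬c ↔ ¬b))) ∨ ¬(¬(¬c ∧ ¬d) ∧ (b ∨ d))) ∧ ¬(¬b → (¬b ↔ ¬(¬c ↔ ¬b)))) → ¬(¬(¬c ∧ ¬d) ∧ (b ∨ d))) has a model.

Unsatisfiable

Initial set: {T ¬((((¬b → (¬b ↔ ¬(¬c ↔ ¬b))) ∨ ¬(¬(¬c ∧ ¬d) ∧ (b ∨ d))) ∧ ¬(¬b → (¬b ↔ ¬(¬c ↔ ¬b)))) → ¬(¬(¬c ∧ ¬d) ∧ (b ∨ d)))}.
T ¬((((¬b → (¬b ↔ ¬(¬c ↔ ¬b))) ∨ ¬(¬(¬c ∧ ¬d) ∧ (b ∨ d))) ∧ ¬(¬b → (¬b ↔ ¬(¬c ↔ ¬b)))) → ¬(¬(¬c ∧ ¬d) ∧ (b ∨ d))): α-rule — add T (((¬b → (¬b ↔ ¬(¬c ↔ ¬b))) ∨ ¬(¬(¬c ∧ ¬d) ∧ (b ∨ d))) ∧ ¬(¬b → (¬b ↔ ¬(¬c ↔ ¬b)))), F ¬(¬(¬c ∧ ¬d) ∧ (b ∨ d)).
T (((¬b → (¬b ↔ ¬(¬c ↔ ¬b))) ∨ ¬(¬(¬c ∧ ¬d) ∧ (b ∨ d))) ∧ ¬(¬b → (¬b ↔ ¬(¬c ↔ ¬b)))): α-rule — add T ((¬b → (¬b ↔ ¬(¬c ↔ ¬b))) ∨ ¬(¬(¬c ∧ ¬d) ∧ (b ∨ d))), T ¬(¬b → (¬b ↔ ¬(¬c ↔ ¬b))).
F ¬(¬(¬c ∧ ¬d) ∧ (b ∨ d)): α-rule — add T ¬(¬c ∧ ¬d), T (b ∨ d).
T ¬(¬b → (¬b ↔ ¬(¬c ↔ ¬b))): α-rule — add T ¬b, F (¬b ↔ ¬(¬c ↔ ¬b)).
T ((¬b → (¬b ↔ ¬(¬c ↔ ¬b))) ∨ ¬(¬(¬c ∧ ¬d) ∧ (b ∨ d))): β-rule — branch into T (¬b → (¬b ↔ ¬(¬c ↔ ¬b)))  //  T ¬(¬(¬c ∧ ¬d) ∧ (b ∨ d)).
  branch 1 (add T (¬b → (¬b ↔ ¬(¬c ↔ ¬b)))):
    T ¬(¬c ∧ ¬d): β-rule — branch into F ¬c  //  F ¬d.
      branch 1.1 (add F ¬c):
        T (b ∨ d): β-rule — branch into T b  //  T d.
          branch 1.1.1 (add T b):
            × closes — contains both b and ¬b.
          branch 1.1.2 (add T d):
            F (¬b ↔ ¬(¬c ↔ ¬b)): β-rule — branch into T ¬b, F ¬(¬c ↔ ¬b)  //  F ¬b, T ¬(¬c ↔ ¬b).
              branch 1.1.2.1 (add T ¬b, F ¬(¬c ↔ ¬b)):
                T (¬b → (¬b ↔ ¬(¬c ↔ ¬b))): β-rule — branch into F ¬b  //  T (¬b ↔ ¬(¬c ↔ ¬b)).
                  branch 1.1.2.1.1 (add F ¬b):
                    × closes — contains both b and ¬b.
                  branch 1.1.2.1.2 (add T (¬b ↔ ¬(¬c ↔ ¬b))):
                    F ¬(¬c ↔ ¬b): β-rule — branch into T ¬c, T ¬b  //  F ¬c, F ¬b.
                      branch 1.1.2.1.2.1 (add T ¬c, T ¬b):
                        × closes — contains both c and ¬c.
                      branch 1.1.2.1.2.2 (add F ¬c, F ¬b):
                        × closes — contains both b and ¬b.
              branch 1.1.2.2 (add F ¬b, T ¬(¬c ↔ ¬b)):
                × closes — contains both b and ¬b.
      branch 1.2 (add F ¬d):
        T (b ∨ d): β-rule — branch into T b  //  T d.
          branch 1.2.1 (add T b):
            × closes — contains both b and ¬b.
          branch 1.2.2 (add T d):
            F (¬b ↔ ¬(¬c ↔ ¬b)): β-rule — branch into T ¬b, F ¬(¬c ↔ ¬b)  //  F ¬b, T ¬(¬c ↔ ¬b).
              branch 1.2.2.1 (add T ¬b, F ¬(¬c ↔ ¬b)):
                T (¬b → (¬b ↔ ¬(¬c ↔ ¬b))): β-rule — branch into F ¬b  //  T (¬b ↔ ¬(¬c ↔ ¬b)).
                  branch 1.2.2.1.1 (add F ¬b):
                    × closes — contains both b and ¬b.
                  branch 1.2.2.1.2 (add T (¬b ↔ ¬(¬c ↔ ¬b))):
                    F ¬(¬c ↔ ¬b): β-rule — branch into T ¬c, T ¬b  //  F ¬c, F ¬b.
                      branch 1.2.2.1.2.1 (add T ¬c, T ¬b):
                        T (¬b ↔ ¬(¬c ↔ ¬b)): β-rule — branch into T ¬b, T ¬(¬c ↔ ¬b)  //  F ¬b, F ¬(¬c ↔ ¬b).
                          branch 1.2.2.1.2.1.1 (add T ¬b, T ¬(¬c ↔ ¬b)):
                            T ¬(¬c ↔ ¬b): β-rule — branch into T ¬c, F ¬b  //  F ¬c, T ¬b.
                              branch 1.2.2.1.2.1.1.1 (add T ¬c, F ¬b):
                                × closes — contains both b and ¬b.
                              branch 1.2.2.1.2.1.1.2 (add F ¬c, T ¬b):
                                × closes — contains both c and ¬c.
                          branch 1.2.2.1.2.1.2 (add F ¬b, F ¬(¬c ↔ ¬b)):
                            × closes — contains both b and ¬b.
                      branch 1.2.2.1.2.2 (add F ¬c, F ¬b):
                        × closes — contains both b and ¬b.
              branch 1.2.2.2 (add F ¬b, T ¬(¬c ↔ ¬b)):
                × closes — contains both b and ¬b.
  branch 2 (add T ¬(¬(¬c ∧ ¬d) ∧ (b ∨ d))):
    T ¬(¬c ∧ ¬d): β-rule — branch into F ¬c  //  F ¬d.
      branch 2.1 (add F ¬c):
        T (b ∨ d): β-rule — branch into T b  //  T d.
          branch 2.1.1 (add T b):
            × closes — contains both b and ¬b.
          branch 2.1.2 (add T d):
            F (¬b ↔ ¬(¬c ↔ ¬b)): β-rule — branch into T ¬b, F ¬(¬c ↔ ¬b)  //  F ¬b, T ¬(¬c ↔ ¬b).
              branch 2.1.2.1 (add T ¬b, F ¬(¬c ↔ ¬b)):
                T ¬(¬(¬c ∧ ¬d) ∧ (b ∨ d)): β-rule — branch into F ¬(¬c ∧ ¬d)  //  F (b ∨ d).
                  branch 2.1.2.1.1 (add F ¬(¬c ∧ ¬d)):
                    F ¬(¬c ∧ ¬d): α-rule — add T ¬c, T ¬d.
                    × closes — contains both c and ¬c.
                  branch 2.1.2.1.2 (add F (b ∨ d)):
                    F (b ∨ d): α-rule — add F b, F d.
                    × closes — contains both d and ¬d.
              branch 2.1.2.2 (add F ¬b, T ¬(¬c ↔ ¬b)):
                × closes — contains both b and ¬b.
      branch 2.2 (add F ¬d):
        T (b ∨ d): β-rule — branch into T b  //  T d.
          branch 2.2.1 (add T b):
            × closes — contains both b and ¬b.
          branch 2.2.2 (add T d):
            F (¬b ↔ ¬(¬c ↔ ¬b)): β-rule — branch into T ¬b, F ¬(¬c ↔ ¬b)  //  F ¬b, T ¬(¬c ↔ ¬b).
              branch 2.2.2.1 (add T ¬b, F ¬(¬c ↔ ¬b)):
                T ¬(¬(¬c ∧ ¬d) ∧ (b ∨ d)): β-rule — branch into F ¬(¬c ∧ ¬d)  //  F (b ∨ d).
                  branch 2.2.2.1.1 (add F ¬(¬c ∧ ¬d)):
                    F ¬(¬c ∧ ¬d): α-rule — add T ¬c, T ¬d.
                    × closes — contains both d and ¬d.
                  branch 2.2.2.1.2 (add F (b ∨ d)):
                    F (b ∨ d): α-rule — add F b, F d.
                    × closes — contains both d and ¬d.
              branch 2.2.2.2 (add F ¬b, T ¬(¬c ↔ ¬b)):
                × closes — contains both b and ¬b.
All 20 branches close.
Every branch closed; the formula is unsatisfiable.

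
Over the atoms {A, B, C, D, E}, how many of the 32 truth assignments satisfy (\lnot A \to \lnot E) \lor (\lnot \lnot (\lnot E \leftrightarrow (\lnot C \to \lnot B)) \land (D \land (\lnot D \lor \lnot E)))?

Initial set: {((\lnot A \to \lnot E) \lor (\lnot \lnot (\lnot E \leftrightarrow (\lnot C \to \lnot B)) \land (D \land (\lnot D \lor \lnot E))))}.
((\lnot A \to \lnot E) \lor (\lnot \lnot (\lnot E \leftrightarrow (\lnot C \to \lnot B)) \land (D \land (\lnot D \lor \lnot E)))): β-rule — branch into (\lnot A \to \lnot E)  //  (\lnot \lnot (\lnot E \leftrightarrow (\lnot C \to \lnot B)) \land (D \land (\lnot D \lor \lnot E))).
  branch 1 (add (\lnot A \to \lnot E)):
    (\lnot A \to \lnot E): β-rule — branch into \lnot \lnot A  //  \lnot E.
      branch 1.1 (add \lnot \lnot A):
        ○ open, literals {A=true}.
      branch 1.2 (add \lnot E):
        ○ open, literals {E=false}.
  branch 2 (add (\lnot \lnot (\lnot E \leftrightarrow (\lnot C \to \lnot B)) \land (D \land (\lnot D \lor \lnot E)))):
    (\lnot \lnot (\lnot E \leftrightarrow (\lnot C \to \lnot B)) \land (D \land (\lnot D \lor \lnot E))): α-rule — add \lnot \lnot (\lnot E \leftrightarrow (\lnot C \to \lnot B)), (D \land (\lnot D \lor \lnot E)).
    \lnot \lnot (\lnot E \leftrightarrow (\lnot C \to \lnot B)): drop double negation, giving (\lnot E \leftrightarrow (\lnot C \to \lnot B)).
    (D \land (\lnot D \lor \lnot E)): α-rule — add D, (\lnot D \lor \lnot E).
    (\lnot E \leftrightarrow (\lnot C \to \lnot B)): β-rule — branch into \lnot E, (\lnot C \to \lnot B)  //  \lnot \lnot E, \lnot (\lnot C \to \lnot B).
      branch 2.1 (add \lnot E, (\lnot C \to \lnot B)):
        (\lnot D \lor \lnot E): β-rule — branch into \lnot D  //  \lnot E.
          branch 2.1.1 (add \lnot D):
            × closes — contains both D and \lnot D.
          branch 2.1.2 (add \lnot E):
            (\lnot C \to \lnot B): β-rule — branch into \lnot \lnot C  //  \lnot B.
              branch 2.1.2.1 (add \lnot \lnot C):
                ○ open, literals {C=true, D=true, E=false}.
              branch 2.1.2.2 (add \lnot B):
                ○ open, literals {B=false, D=true, E=false}.
      branch 2.2 (add \lnot \lnot E, \lnot (\lnot C \to \lnot B)):
        \lnot (\lnot C \to \lnot B): α-rule — add \lnot C, \lnot \lnot B.
        (\lnot D \lor \lnot E): β-rule — branch into \lnot D  //  \lnot E.
          branch 2.2.1 (add \lnot D):
            × closes — contains both D and \lnot D.
          branch 2.2.2 (add \lnot E):
            × closes — contains both E and \lnot E.
3 branches closed, 4 open.
Each open branch fixes some atoms; the unmentioned ones are free. Counting distinct full assignments: branch {A=true} (B, C, D, E) contributes 16 new; branch {E=false} (A, B, C, D) contributes 8 new; branch {C=true, D=true, E=false} (A, B) contributes 0 new; branch {B=false, D=true, E=false} (A, C) contributes 0 new. Total: 24.

24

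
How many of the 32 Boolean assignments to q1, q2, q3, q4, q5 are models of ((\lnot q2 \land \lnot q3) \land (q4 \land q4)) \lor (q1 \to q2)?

Initial set: {(((\lnot q2 \land \lnot q3) \land (q4 \land q4)) \lor (q1 \to q2))}.
(((\lnot q2 \land \lnot q3) \land (q4 \land q4)) \lor (q1 \to q2)): β-rule — branch into ((\lnot q2 \land \lnot q3) \land (q4 \land q4))  //  (q1 \to q2).
  branch 1 (add ((\lnot q2 \land \lnot q3) \land (q4 \land q4))):
    ((\lnot q2 \land \lnot q3) \land (q4 \land q4)): α-rule — add (\lnot q2 \land \lnot q3), (q4 \land q4).
    (\lnot q2 \land \lnot q3): α-rule — add \lnot q2, \lnot q3.
    (q4 \land q4): α-rule — add q4, q4.
    ○ open, literals {q2=F, q3=F, q4=T}.
  branch 2 (add (q1 \to q2)):
    (q1 \to q2): β-rule — branch into \lnot q1  //  q2.
      branch 2.1 (add \lnot q1):
        ○ open, literals {q1=F}.
      branch 2.2 (add q2):
        ○ open, literals {q2=T}.
0 branches closed, 3 open.
Each open branch fixes some atoms; the unmentioned ones are free. Counting distinct full assignments: branch {q2=F, q3=F, q4=T} (q1, q5) contributes 4 new; branch {q1=F} (q2, q3, q4, q5) contributes 14 new; branch {q2=T} (q1, q3, q4, q5) contributes 8 new. Total: 26.

26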